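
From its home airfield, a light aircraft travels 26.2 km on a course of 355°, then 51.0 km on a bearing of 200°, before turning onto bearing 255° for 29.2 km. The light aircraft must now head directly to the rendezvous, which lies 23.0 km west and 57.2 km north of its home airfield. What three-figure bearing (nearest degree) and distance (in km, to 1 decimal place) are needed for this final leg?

Leg 1 (355°, 26.2 km): east 26.2 sin 355° = -2.28, north 26.2 cos 355° = 26.10
Leg 2 (200°, 51.0 km): east 51.0 sin 200° = -17.44, north 51.0 cos 200° = -47.92
Leg 3 (255°, 29.2 km): east 29.2 sin 255° = -28.21, north 29.2 cos 255° = -7.56
Current position: (-47.93, -29.38). Target: (-23.0, 57.2). Remaining: Δeast = 24.93, Δnorth = 86.58.
Bearing = atan2(24.93, 86.58) mod 360° = 16.06°; distance = √((24.93)² + (86.58)²) = 90.100 km.

016°, 90.1 km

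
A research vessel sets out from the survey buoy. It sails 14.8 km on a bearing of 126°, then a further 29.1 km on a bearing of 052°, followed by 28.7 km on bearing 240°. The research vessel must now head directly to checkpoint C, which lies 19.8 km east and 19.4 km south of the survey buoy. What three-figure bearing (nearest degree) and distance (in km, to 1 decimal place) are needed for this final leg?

146°, 17.3 km

Leg 1 (126°, 14.8 km): east 14.8 sin 126° = 11.97, north 14.8 cos 126° = -8.70
Leg 2 (052°, 29.1 km): east 29.1 sin 52° = 22.93, north 29.1 cos 52° = 17.92
Leg 3 (240°, 28.7 km): east 28.7 sin 240° = -24.85, north 28.7 cos 240° = -14.35
Current position: (10.05, -5.13). Target: (19.8, -19.4). Remaining: Δeast = 9.75, Δnorth = -14.27.
Bearing = atan2(9.75, -14.27) mod 360° = 145.65°; distance = √((9.75)² + (-14.27)²) = 17.280 km.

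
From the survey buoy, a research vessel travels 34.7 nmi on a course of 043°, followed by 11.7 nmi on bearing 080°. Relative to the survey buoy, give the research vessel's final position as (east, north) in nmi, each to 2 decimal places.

Leg 1 (043°, 34.7 nmi): east 34.7 sin 43° = 23.67, north 34.7 cos 43° = 25.38
Leg 2 (080°, 11.7 nmi): east 11.7 sin 80° = 11.52, north 11.7 cos 80° = 2.03
Summing: 35.19 nmi east, 27.41 nmi north → (35.19, 27.41).

(35.19, 27.41)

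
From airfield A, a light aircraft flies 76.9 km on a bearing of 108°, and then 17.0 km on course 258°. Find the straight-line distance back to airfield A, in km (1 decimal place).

Leg 1 (108°, 76.9 km): east 76.9 sin 108° = 73.14, north 76.9 cos 108° = -23.76
Leg 2 (258°, 17.0 km): east 17.0 sin 258° = -16.63, north 17.0 cos 258° = -3.53
Net: 56.51 east, -27.30 north. Distance = √((56.51)² + (-27.30)²) = 62.756 km.

62.8 km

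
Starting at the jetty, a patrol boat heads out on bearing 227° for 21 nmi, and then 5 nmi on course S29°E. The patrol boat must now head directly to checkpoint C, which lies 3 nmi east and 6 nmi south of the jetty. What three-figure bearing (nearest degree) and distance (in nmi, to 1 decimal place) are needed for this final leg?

051°, 20.4 nmi

Leg 1 (227°, 21 nmi): east 21 sin 227° = -15.36, north 21 cos 227° = -14.32
Leg 2 (S29°E, 5 nmi): east 5 sin 151° = 2.42, north 5 cos 151° = -4.37
Current position: (-12.93, -18.70). Target: (3, -6). Remaining: Δeast = 15.93, Δnorth = 12.70.
Bearing = atan2(15.93, 12.70) mod 360° = 51.46°; distance = √((15.93)² + (12.70)²) = 20.373 nmi.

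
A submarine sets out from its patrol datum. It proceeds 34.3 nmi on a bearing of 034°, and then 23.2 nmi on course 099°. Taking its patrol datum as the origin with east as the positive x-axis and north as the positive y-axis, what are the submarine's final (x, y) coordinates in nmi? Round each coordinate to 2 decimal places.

Leg 1 (034°, 34.3 nmi): east 34.3 sin 34° = 19.18, north 34.3 cos 34° = 28.44
Leg 2 (099°, 23.2 nmi): east 23.2 sin 99° = 22.91, north 23.2 cos 99° = -3.63
Summing: 42.09 nmi east, 24.81 nmi north → (42.09, 24.81).

(42.09, 24.81)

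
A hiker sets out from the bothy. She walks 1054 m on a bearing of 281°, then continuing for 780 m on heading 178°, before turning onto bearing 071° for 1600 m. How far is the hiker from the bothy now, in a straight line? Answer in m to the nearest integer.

509 m

Leg 1 (281°, 1054 m): east 1054 sin 281° = -1034.64, north 1054 cos 281° = 201.11
Leg 2 (178°, 780 m): east 780 sin 178° = 27.22, north 780 cos 178° = -779.52
Leg 3 (071°, 1600 m): east 1600 sin 71° = 1512.83, north 1600 cos 71° = 520.91
Net: 505.42 east, -57.50 north. Distance = √((505.42)² + (-57.50)²) = 508.677 m.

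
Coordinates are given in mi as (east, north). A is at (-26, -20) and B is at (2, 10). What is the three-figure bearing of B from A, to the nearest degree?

Δeast = 2 − -26 = 28.00; Δnorth = 10 − -20 = 30.00.
Bearing = atan2(Δeast, Δnorth) mod 360° = 43.03° ≈ 043°.

043°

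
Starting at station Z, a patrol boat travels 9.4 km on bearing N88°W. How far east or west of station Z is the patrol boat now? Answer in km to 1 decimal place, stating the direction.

9.4 km west

Leg 1 (N88°W, 9.4 km): east 9.4 sin 272° = -9.39, north 9.4 cos 272° = 0.33
Net east component: -9.39 km.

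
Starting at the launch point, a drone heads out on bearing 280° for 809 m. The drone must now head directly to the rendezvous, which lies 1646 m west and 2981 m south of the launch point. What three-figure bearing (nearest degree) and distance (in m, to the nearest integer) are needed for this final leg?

Leg 1 (280°, 809 m): east 809 sin 280° = -796.71, north 809 cos 280° = 140.48
Current position: (-796.71, 140.48). Target: (-1646, -2981). Remaining: Δeast = -849.29, Δnorth = -3121.48.
Bearing = atan2(-849.29, -3121.48) mod 360° = 195.22°; distance = √((-849.29)² + (-3121.48)²) = 3234.956 m.

195°, 3235 m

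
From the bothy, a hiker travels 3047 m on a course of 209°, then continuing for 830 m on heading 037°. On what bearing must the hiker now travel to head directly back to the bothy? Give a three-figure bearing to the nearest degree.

Leg 1 (209°, 3047 m): east 3047 sin 209° = -1477.21, north 3047 cos 209° = -2664.97
Leg 2 (037°, 830 m): east 830 sin 37° = 499.51, north 830 cos 37° = 662.87
Net displacement: -977.71 east, -2002.10 north. Direction back to start is (977.71, 2002.10): bearing = atan2(977.71, 2002.10) mod 360° = 26.03° ≈ 026°.

026°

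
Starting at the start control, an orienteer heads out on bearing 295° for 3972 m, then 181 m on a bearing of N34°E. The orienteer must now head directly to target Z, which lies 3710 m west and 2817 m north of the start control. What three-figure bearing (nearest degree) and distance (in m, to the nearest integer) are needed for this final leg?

Leg 1 (295°, 3972 m): east 3972 sin 295° = -3599.85, north 3972 cos 295° = 1678.64
Leg 2 (N34°E, 181 m): east 181 sin 34° = 101.21, north 181 cos 34° = 150.06
Current position: (-3498.64, 1828.70). Target: (-3710, 2817). Remaining: Δeast = -211.36, Δnorth = 988.30.
Bearing = atan2(-211.36, 988.30) mod 360° = 347.93°; distance = √((-211.36)² + (988.30)²) = 1010.653 m.

348°, 1011 m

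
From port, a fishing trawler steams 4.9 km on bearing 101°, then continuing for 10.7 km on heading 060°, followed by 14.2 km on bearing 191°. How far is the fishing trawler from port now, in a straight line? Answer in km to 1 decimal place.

14.8 km

Leg 1 (101°, 4.9 km): east 4.9 sin 101° = 4.81, north 4.9 cos 101° = -0.93
Leg 2 (060°, 10.7 km): east 10.7 sin 60° = 9.27, north 10.7 cos 60° = 5.35
Leg 3 (191°, 14.2 km): east 14.2 sin 191° = -2.71, north 14.2 cos 191° = -13.94
Net: 11.37 east, -9.52 north. Distance = √((11.37)² + (-9.52)²) = 14.830 km.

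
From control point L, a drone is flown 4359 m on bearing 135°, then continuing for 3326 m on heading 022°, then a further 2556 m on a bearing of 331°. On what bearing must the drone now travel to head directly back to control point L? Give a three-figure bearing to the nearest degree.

234°

Leg 1 (135°, 4359 m): east 4359 sin 135° = 3082.28, north 4359 cos 135° = -3082.28
Leg 2 (022°, 3326 m): east 3326 sin 22° = 1245.94, north 3326 cos 22° = 3083.81
Leg 3 (331°, 2556 m): east 2556 sin 331° = -1239.17, north 2556 cos 331° = 2235.53
Net displacement: 3089.05 east, 2237.06 north. Direction back to start is (-3089.05, -2237.06): bearing = atan2(-3089.05, -2237.06) mod 360° = 234.09° ≈ 234°.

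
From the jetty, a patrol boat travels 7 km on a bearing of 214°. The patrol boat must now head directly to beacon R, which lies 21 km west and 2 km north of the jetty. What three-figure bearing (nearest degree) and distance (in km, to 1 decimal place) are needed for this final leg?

295°, 18.8 km

Leg 1 (214°, 7 km): east 7 sin 214° = -3.91, north 7 cos 214° = -5.80
Current position: (-3.91, -5.80). Target: (-21, 2). Remaining: Δeast = -17.09, Δnorth = 7.80.
Bearing = atan2(-17.09, 7.80) mod 360° = 294.55°; distance = √((-17.09)² + (7.80)²) = 18.783 km.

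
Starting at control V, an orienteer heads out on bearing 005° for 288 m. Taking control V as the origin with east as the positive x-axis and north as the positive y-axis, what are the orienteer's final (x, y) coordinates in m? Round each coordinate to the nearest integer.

Leg 1 (005°, 288 m): east 288 sin 5° = 25.10, north 288 cos 5° = 286.90
Summing: 25.10 m east, 286.90 m north → (25, 287).

(25, 287)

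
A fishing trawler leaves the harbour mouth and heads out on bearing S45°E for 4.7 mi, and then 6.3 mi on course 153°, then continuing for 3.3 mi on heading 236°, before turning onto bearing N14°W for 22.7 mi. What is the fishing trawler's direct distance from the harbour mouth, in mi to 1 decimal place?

Leg 1 (S45°E, 4.7 mi): east 4.7 sin 135° = 3.32, north 4.7 cos 135° = -3.32
Leg 2 (153°, 6.3 mi): east 6.3 sin 153° = 2.86, north 6.3 cos 153° = -5.61
Leg 3 (236°, 3.3 mi): east 3.3 sin 236° = -2.74, north 3.3 cos 236° = -1.85
Leg 4 (N14°W, 22.7 mi): east 22.7 sin 346° = -5.49, north 22.7 cos 346° = 22.03
Net: -2.04 east, 11.24 north. Distance = √((-2.04)² + (11.24)²) = 11.428 mi.

11.4 mi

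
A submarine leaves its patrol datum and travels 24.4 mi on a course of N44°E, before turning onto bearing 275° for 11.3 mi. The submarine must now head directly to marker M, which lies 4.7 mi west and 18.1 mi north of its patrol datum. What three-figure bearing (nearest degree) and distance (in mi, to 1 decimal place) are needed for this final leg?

Leg 1 (N44°E, 24.4 mi): east 24.4 sin 44° = 16.95, north 24.4 cos 44° = 17.55
Leg 2 (275°, 11.3 mi): east 11.3 sin 275° = -11.26, north 11.3 cos 275° = 0.98
Current position: (5.69, 18.54). Target: (-4.7, 18.1). Remaining: Δeast = -10.39, Δnorth = -0.44.
Bearing = atan2(-10.39, -0.44) mod 360° = 267.59°; distance = √((-10.39)² + (-0.44)²) = 10.402 mi.

268°, 10.4 mi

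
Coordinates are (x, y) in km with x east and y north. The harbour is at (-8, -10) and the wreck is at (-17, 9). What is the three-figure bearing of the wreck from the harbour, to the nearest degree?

335°

Δeast = -17 − -8 = -9.00; Δnorth = 9 − -10 = 19.00.
Bearing = atan2(Δeast, Δnorth) mod 360° = 334.65° ≈ 335°.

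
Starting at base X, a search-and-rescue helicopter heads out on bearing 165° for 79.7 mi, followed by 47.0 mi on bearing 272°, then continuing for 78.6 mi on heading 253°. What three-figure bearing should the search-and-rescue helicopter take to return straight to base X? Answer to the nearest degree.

Leg 1 (165°, 79.7 mi): east 79.7 sin 165° = 20.63, north 79.7 cos 165° = -76.98
Leg 2 (272°, 47.0 mi): east 47.0 sin 272° = -46.97, north 47.0 cos 272° = 1.64
Leg 3 (253°, 78.6 mi): east 78.6 sin 253° = -75.17, north 78.6 cos 253° = -22.98
Net displacement: -101.51 east, -98.32 north. Direction back to start is (101.51, 98.32): bearing = atan2(101.51, 98.32) mod 360° = 45.91° ≈ 046°.

046°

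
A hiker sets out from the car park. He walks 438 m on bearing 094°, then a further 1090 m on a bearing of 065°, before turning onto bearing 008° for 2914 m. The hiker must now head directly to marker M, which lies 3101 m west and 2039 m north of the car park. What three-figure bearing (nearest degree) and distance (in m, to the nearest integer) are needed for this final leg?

Leg 1 (094°, 438 m): east 438 sin 94° = 436.93, north 438 cos 94° = -30.55
Leg 2 (065°, 1090 m): east 1090 sin 65° = 987.88, north 1090 cos 65° = 460.65
Leg 3 (008°, 2914 m): east 2914 sin 8° = 405.55, north 2914 cos 8° = 2885.64
Current position: (1830.36, 3315.74). Target: (-3101, 2039). Remaining: Δeast = -4931.36, Δnorth = -1276.74.
Bearing = atan2(-4931.36, -1276.74) mod 360° = 255.48°; distance = √((-4931.36)² + (-1276.74)²) = 5093.954 m.

255°, 5094 m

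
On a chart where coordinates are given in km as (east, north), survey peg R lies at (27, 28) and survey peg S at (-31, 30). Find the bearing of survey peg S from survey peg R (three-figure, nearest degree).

272°

Δeast = -31 − 27 = -58.00; Δnorth = 30 − 28 = 2.00.
Bearing = atan2(Δeast, Δnorth) mod 360° = 271.97° ≈ 272°.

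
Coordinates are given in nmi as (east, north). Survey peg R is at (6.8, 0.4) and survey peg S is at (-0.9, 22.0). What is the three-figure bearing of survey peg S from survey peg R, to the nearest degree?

Δeast = -0.9 − 6.8 = -7.70; Δnorth = 22.0 − 0.4 = 21.60.
Bearing = atan2(Δeast, Δnorth) mod 360° = 340.38° ≈ 340°.

340°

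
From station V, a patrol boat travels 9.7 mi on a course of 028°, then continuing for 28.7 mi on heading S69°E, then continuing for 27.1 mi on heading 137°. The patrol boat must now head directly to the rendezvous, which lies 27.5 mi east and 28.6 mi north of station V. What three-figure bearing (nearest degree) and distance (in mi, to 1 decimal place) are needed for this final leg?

Leg 1 (028°, 9.7 mi): east 9.7 sin 28° = 4.55, north 9.7 cos 28° = 8.56
Leg 2 (S69°E, 28.7 mi): east 28.7 sin 111° = 26.79, north 28.7 cos 111° = -10.29
Leg 3 (137°, 27.1 mi): east 27.1 sin 137° = 18.48, north 27.1 cos 137° = -19.82
Current position: (49.83, -21.54). Target: (27.5, 28.6). Remaining: Δeast = -22.33, Δnorth = 50.14.
Bearing = atan2(-22.33, 50.14) mod 360° = 335.99°; distance = √((-22.33)² + (50.14)²) = 54.888 mi.

336°, 54.9 mi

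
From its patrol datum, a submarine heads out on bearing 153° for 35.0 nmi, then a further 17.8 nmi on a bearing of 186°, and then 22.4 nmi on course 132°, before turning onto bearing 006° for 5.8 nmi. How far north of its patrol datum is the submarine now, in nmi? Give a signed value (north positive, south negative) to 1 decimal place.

Leg 1 (153°, 35.0 nmi): east 35.0 sin 153° = 15.89, north 35.0 cos 153° = -31.19
Leg 2 (186°, 17.8 nmi): east 17.8 sin 186° = -1.86, north 17.8 cos 186° = -17.70
Leg 3 (132°, 22.4 nmi): east 22.4 sin 132° = 16.65, north 22.4 cos 132° = -14.99
Leg 4 (006°, 5.8 nmi): east 5.8 sin 6° = 0.61, north 5.8 cos 6° = 5.77
Net north component: -58.11 nmi.

-58.1 nmi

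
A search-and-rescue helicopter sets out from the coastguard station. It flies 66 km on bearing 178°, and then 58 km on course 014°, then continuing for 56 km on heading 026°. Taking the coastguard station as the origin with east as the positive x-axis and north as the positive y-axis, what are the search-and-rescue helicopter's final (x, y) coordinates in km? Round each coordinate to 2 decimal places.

(40.88, 40.65)

Leg 1 (178°, 66 km): east 66 sin 178° = 2.30, north 66 cos 178° = -65.96
Leg 2 (014°, 58 km): east 58 sin 14° = 14.03, north 58 cos 14° = 56.28
Leg 3 (026°, 56 km): east 56 sin 26° = 24.55, north 56 cos 26° = 50.33
Summing: 40.88 km east, 40.65 km north → (40.88, 40.65).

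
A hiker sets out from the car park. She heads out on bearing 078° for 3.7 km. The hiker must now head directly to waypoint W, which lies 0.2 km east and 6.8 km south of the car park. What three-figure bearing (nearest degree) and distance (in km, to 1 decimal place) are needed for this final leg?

Leg 1 (078°, 3.7 km): east 3.7 sin 78° = 3.62, north 3.7 cos 78° = 0.77
Current position: (3.62, 0.77). Target: (0.2, -6.8). Remaining: Δeast = -3.42, Δnorth = -7.57.
Bearing = atan2(-3.42, -7.57) mod 360° = 204.31°; distance = √((-3.42)² + (-7.57)²) = 8.306 km.

204°, 8.3 km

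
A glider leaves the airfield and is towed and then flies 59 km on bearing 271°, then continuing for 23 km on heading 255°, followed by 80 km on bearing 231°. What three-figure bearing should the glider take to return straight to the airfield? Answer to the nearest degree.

069°

Leg 1 (271°, 59 km): east 59 sin 271° = -58.99, north 59 cos 271° = 1.03
Leg 2 (255°, 23 km): east 23 sin 255° = -22.22, north 23 cos 255° = -5.95
Leg 3 (231°, 80 km): east 80 sin 231° = -62.17, north 80 cos 231° = -50.35
Net displacement: -143.38 east, -55.27 north. Direction back to start is (143.38, 55.27): bearing = atan2(143.38, 55.27) mod 360° = 68.92° ≈ 069°.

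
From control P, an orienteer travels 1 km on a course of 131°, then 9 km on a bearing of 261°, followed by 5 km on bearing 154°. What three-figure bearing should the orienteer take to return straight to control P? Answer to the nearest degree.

Leg 1 (131°, 1 km): east 1 sin 131° = 0.75, north 1 cos 131° = -0.66
Leg 2 (261°, 9 km): east 9 sin 261° = -8.89, north 9 cos 261° = -1.41
Leg 3 (154°, 5 km): east 5 sin 154° = 2.19, north 5 cos 154° = -4.49
Net displacement: -5.94 east, -6.56 north. Direction back to start is (5.94, 6.56): bearing = atan2(5.94, 6.56) mod 360° = 42.18° ≈ 042°.

042°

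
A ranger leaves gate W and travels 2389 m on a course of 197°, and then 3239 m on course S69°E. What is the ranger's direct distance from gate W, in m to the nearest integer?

4157 m

Leg 1 (197°, 2389 m): east 2389 sin 197° = -698.48, north 2389 cos 197° = -2284.61
Leg 2 (S69°E, 3239 m): east 3239 sin 111° = 3023.87, north 3239 cos 111° = -1160.75
Net: 2325.39 east, -3445.37 north. Distance = √((2325.39)² + (-3445.37)²) = 4156.680 m.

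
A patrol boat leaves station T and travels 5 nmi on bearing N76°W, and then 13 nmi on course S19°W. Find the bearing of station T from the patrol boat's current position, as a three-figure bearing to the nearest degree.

039°

Leg 1 (N76°W, 5 nmi): east 5 sin 284° = -4.85, north 5 cos 284° = 1.21
Leg 2 (S19°W, 13 nmi): east 13 sin 199° = -4.23, north 13 cos 199° = -12.29
Net displacement: -9.08 east, -11.08 north. Direction back to start is (9.08, 11.08): bearing = atan2(9.08, 11.08) mod 360° = 39.34° ≈ 039°.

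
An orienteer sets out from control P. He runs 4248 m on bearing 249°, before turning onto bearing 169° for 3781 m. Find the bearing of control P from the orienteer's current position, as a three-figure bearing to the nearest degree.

032°

Leg 1 (249°, 4248 m): east 4248 sin 249° = -3965.85, north 4248 cos 249° = -1522.35
Leg 2 (169°, 3781 m): east 3781 sin 169° = 721.45, north 3781 cos 169° = -3711.53
Net displacement: -3244.40 east, -5233.88 north. Direction back to start is (3244.40, 5233.88): bearing = atan2(3244.40, 5233.88) mod 360° = 31.79° ≈ 032°.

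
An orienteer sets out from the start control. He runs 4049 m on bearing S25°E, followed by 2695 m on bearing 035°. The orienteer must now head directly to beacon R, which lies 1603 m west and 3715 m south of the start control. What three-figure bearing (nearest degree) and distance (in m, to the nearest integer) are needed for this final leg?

245°, 5357 m

Leg 1 (S25°E, 4049 m): east 4049 sin 155° = 1711.18, north 4049 cos 155° = -3669.64
Leg 2 (035°, 2695 m): east 2695 sin 35° = 1545.79, north 2695 cos 35° = 2207.61
Current position: (3256.97, -1462.03). Target: (-1603, -3715). Remaining: Δeast = -4859.97, Δnorth = -2252.97.
Bearing = atan2(-4859.97, -2252.97) mod 360° = 245.13°; distance = √((-4859.97)² + (-2252.97)²) = 5356.790 m.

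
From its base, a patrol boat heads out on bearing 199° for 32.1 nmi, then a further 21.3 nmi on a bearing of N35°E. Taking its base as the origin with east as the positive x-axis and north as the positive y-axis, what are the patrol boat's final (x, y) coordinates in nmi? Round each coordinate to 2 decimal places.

(1.77, -12.90)

Leg 1 (199°, 32.1 nmi): east 32.1 sin 199° = -10.45, north 32.1 cos 199° = -30.35
Leg 2 (N35°E, 21.3 nmi): east 21.3 sin 35° = 12.22, north 21.3 cos 35° = 17.45
Summing: 1.77 nmi east, -12.90 nmi north → (1.77, -12.90).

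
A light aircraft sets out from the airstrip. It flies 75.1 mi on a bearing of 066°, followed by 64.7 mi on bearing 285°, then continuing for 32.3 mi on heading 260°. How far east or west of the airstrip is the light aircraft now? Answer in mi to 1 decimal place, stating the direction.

Leg 1 (066°, 75.1 mi): east 75.1 sin 66° = 68.61, north 75.1 cos 66° = 30.55
Leg 2 (285°, 64.7 mi): east 64.7 sin 285° = -62.50, north 64.7 cos 285° = 16.75
Leg 3 (260°, 32.3 mi): east 32.3 sin 260° = -31.81, north 32.3 cos 260° = -5.61
Net east component: -25.70 mi.

25.7 mi west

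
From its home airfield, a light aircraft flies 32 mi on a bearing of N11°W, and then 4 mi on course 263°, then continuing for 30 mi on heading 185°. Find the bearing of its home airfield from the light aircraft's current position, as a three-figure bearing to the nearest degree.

095°

Leg 1 (N11°W, 32 mi): east 32 sin 349° = -6.11, north 32 cos 349° = 31.41
Leg 2 (263°, 4 mi): east 4 sin 263° = -3.97, north 4 cos 263° = -0.49
Leg 3 (185°, 30 mi): east 30 sin 185° = -2.61, north 30 cos 185° = -29.89
Net displacement: -12.69 east, 1.04 north. Direction back to start is (12.69, -1.04): bearing = atan2(12.69, -1.04) mod 360° = 94.68° ≈ 095°.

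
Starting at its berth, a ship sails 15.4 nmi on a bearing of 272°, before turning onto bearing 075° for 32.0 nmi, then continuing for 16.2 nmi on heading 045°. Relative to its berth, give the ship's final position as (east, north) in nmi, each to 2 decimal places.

(26.97, 20.27)

Leg 1 (272°, 15.4 nmi): east 15.4 sin 272° = -15.39, north 15.4 cos 272° = 0.54
Leg 2 (075°, 32.0 nmi): east 32.0 sin 75° = 30.91, north 32.0 cos 75° = 8.28
Leg 3 (045°, 16.2 nmi): east 16.2 sin 45° = 11.46, north 16.2 cos 45° = 11.46
Summing: 26.97 nmi east, 20.27 nmi north → (26.97, 20.27).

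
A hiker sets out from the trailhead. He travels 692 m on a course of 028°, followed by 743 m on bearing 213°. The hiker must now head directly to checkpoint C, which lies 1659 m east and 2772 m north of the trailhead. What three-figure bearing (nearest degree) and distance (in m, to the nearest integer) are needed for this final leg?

032°, 3282 m

Leg 1 (028°, 692 m): east 692 sin 28° = 324.87, north 692 cos 28° = 611.00
Leg 2 (213°, 743 m): east 743 sin 213° = -404.67, north 743 cos 213° = -623.13
Current position: (-79.79, -12.13). Target: (1659, 2772). Remaining: Δeast = 1738.79, Δnorth = 2784.13.
Bearing = atan2(1738.79, 2784.13) mod 360° = 31.99°; distance = √((1738.79)² + (2784.13)²) = 3282.498 m.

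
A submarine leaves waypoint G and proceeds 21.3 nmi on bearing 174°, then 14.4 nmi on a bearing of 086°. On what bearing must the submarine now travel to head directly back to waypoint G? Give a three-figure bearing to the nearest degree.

321°

Leg 1 (174°, 21.3 nmi): east 21.3 sin 174° = 2.23, north 21.3 cos 174° = -21.18
Leg 2 (086°, 14.4 nmi): east 14.4 sin 86° = 14.36, north 14.4 cos 86° = 1.00
Net displacement: 16.59 east, -20.18 north. Direction back to start is (-16.59, 20.18): bearing = atan2(-16.59, 20.18) mod 360° = 320.57° ≈ 321°.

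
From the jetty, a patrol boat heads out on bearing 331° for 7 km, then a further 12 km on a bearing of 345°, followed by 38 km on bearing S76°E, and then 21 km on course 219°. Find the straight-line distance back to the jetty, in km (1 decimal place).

18.8 km

Leg 1 (331°, 7 km): east 7 sin 331° = -3.39, north 7 cos 331° = 6.12
Leg 2 (345°, 12 km): east 12 sin 345° = -3.11, north 12 cos 345° = 11.59
Leg 3 (S76°E, 38 km): east 38 sin 104° = 36.87, north 38 cos 104° = -9.19
Leg 4 (219°, 21 km): east 21 sin 219° = -13.22, north 21 cos 219° = -16.32
Net: 17.16 east, -7.80 north. Distance = √((17.16)² + (-7.80)²) = 18.846 km.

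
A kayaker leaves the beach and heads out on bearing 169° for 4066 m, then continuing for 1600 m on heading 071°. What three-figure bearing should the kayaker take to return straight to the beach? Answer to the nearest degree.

327°

Leg 1 (169°, 4066 m): east 4066 sin 169° = 775.83, north 4066 cos 169° = -3991.30
Leg 2 (071°, 1600 m): east 1600 sin 71° = 1512.83, north 1600 cos 71° = 520.91
Net displacement: 2288.66 east, -3470.39 north. Direction back to start is (-2288.66, 3470.39): bearing = atan2(-2288.66, 3470.39) mod 360° = 326.60° ≈ 327°.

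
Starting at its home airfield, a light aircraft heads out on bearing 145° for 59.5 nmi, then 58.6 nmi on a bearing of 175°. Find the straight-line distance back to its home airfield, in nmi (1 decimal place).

114.1 nmi

Leg 1 (145°, 59.5 nmi): east 59.5 sin 145° = 34.13, north 59.5 cos 145° = -48.74
Leg 2 (175°, 58.6 nmi): east 58.6 sin 175° = 5.11, north 58.6 cos 175° = -58.38
Net: 39.24 east, -107.12 north. Distance = √((39.24)² + (-107.12)²) = 114.076 nmi.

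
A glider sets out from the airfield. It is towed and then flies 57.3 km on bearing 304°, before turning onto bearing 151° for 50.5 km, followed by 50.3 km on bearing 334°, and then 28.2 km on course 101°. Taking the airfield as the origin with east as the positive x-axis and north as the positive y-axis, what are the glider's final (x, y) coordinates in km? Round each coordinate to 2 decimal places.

(-17.39, 27.70)

Leg 1 (304°, 57.3 km): east 57.3 sin 304° = -47.50, north 57.3 cos 304° = 32.04
Leg 2 (151°, 50.5 km): east 50.5 sin 151° = 24.48, north 50.5 cos 151° = -44.17
Leg 3 (334°, 50.3 km): east 50.3 sin 334° = -22.05, north 50.3 cos 334° = 45.21
Leg 4 (101°, 28.2 km): east 28.2 sin 101° = 27.68, north 28.2 cos 101° = -5.38
Summing: -17.39 km east, 27.70 km north → (-17.39, 27.70).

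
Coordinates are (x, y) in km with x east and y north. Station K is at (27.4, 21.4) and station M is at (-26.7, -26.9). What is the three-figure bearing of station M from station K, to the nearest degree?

228°

Δeast = -26.7 − 27.4 = -54.10; Δnorth = -26.9 − 21.4 = -48.30.
Bearing = atan2(Δeast, Δnorth) mod 360° = 228.24° ≈ 228°.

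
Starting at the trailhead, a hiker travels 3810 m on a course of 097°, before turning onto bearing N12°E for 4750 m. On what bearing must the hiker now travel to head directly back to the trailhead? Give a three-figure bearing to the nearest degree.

229°

Leg 1 (097°, 3810 m): east 3810 sin 97° = 3781.60, north 3810 cos 97° = -464.32
Leg 2 (N12°E, 4750 m): east 4750 sin 12° = 987.58, north 4750 cos 12° = 4646.20
Net displacement: 4769.18 east, 4181.88 north. Direction back to start is (-4769.18, -4181.88): bearing = atan2(-4769.18, -4181.88) mod 360° = 228.75° ≈ 229°.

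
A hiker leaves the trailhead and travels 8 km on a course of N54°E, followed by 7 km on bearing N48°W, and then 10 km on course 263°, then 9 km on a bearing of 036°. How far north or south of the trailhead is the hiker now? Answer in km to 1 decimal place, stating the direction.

Leg 1 (N54°E, 8 km): east 8 sin 54° = 6.47, north 8 cos 54° = 4.70
Leg 2 (N48°W, 7 km): east 7 sin 312° = -5.20, north 7 cos 312° = 4.68
Leg 3 (263°, 10 km): east 10 sin 263° = -9.93, north 10 cos 263° = -1.22
Leg 4 (036°, 9 km): east 9 sin 36° = 5.29, north 9 cos 36° = 7.28
Net north component: 15.45 km.

15.4 km north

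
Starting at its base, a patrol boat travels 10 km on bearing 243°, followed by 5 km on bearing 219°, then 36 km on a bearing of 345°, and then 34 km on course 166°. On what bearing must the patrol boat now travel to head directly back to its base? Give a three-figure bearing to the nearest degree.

063°

Leg 1 (243°, 10 km): east 10 sin 243° = -8.91, north 10 cos 243° = -4.54
Leg 2 (219°, 5 km): east 5 sin 219° = -3.15, north 5 cos 219° = -3.89
Leg 3 (345°, 36 km): east 36 sin 345° = -9.32, north 36 cos 345° = 34.77
Leg 4 (166°, 34 km): east 34 sin 166° = 8.23, north 34 cos 166° = -32.99
Net displacement: -13.15 east, -6.64 north. Direction back to start is (13.15, 6.64): bearing = atan2(13.15, 6.64) mod 360° = 63.20° ≈ 063°.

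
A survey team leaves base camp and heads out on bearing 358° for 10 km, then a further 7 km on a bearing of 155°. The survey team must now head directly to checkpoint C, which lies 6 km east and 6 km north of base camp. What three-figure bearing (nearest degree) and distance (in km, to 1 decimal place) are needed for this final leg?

055°, 4.1 km

Leg 1 (358°, 10 km): east 10 sin 358° = -0.35, north 10 cos 358° = 9.99
Leg 2 (155°, 7 km): east 7 sin 155° = 2.96, north 7 cos 155° = -6.34
Current position: (2.61, 3.65). Target: (6, 6). Remaining: Δeast = 3.39, Δnorth = 2.35.
Bearing = atan2(3.39, 2.35) mod 360° = 55.27°; distance = √((3.39)² + (2.35)²) = 4.126 km.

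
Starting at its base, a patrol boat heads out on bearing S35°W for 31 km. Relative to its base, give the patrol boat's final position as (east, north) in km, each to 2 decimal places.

Leg 1 (S35°W, 31 km): east 31 sin 215° = -17.78, north 31 cos 215° = -25.39
Summing: -17.78 km east, -25.39 km north → (-17.78, -25.39).

(-17.78, -25.39)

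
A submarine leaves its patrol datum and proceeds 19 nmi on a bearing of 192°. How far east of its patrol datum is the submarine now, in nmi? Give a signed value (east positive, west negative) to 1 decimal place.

-4.0 nmi

Leg 1 (192°, 19 nmi): east 19 sin 192° = -3.95, north 19 cos 192° = -18.58
Net east component: -3.95 nmi.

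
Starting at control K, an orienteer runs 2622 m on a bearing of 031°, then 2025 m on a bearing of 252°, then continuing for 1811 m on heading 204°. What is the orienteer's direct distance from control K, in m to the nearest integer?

Leg 1 (031°, 2622 m): east 2622 sin 31° = 1350.43, north 2622 cos 31° = 2247.49
Leg 2 (252°, 2025 m): east 2025 sin 252° = -1925.89, north 2025 cos 252° = -625.76
Leg 3 (204°, 1811 m): east 1811 sin 204° = -736.60, north 1811 cos 204° = -1654.43
Net: -1312.06 east, -32.70 north. Distance = √((-1312.06)² + (-32.70)²) = 1312.467 m.

1312 m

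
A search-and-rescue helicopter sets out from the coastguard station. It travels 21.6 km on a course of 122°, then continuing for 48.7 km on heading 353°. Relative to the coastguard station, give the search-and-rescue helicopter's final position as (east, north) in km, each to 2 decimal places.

Leg 1 (122°, 21.6 km): east 21.6 sin 122° = 18.32, north 21.6 cos 122° = -11.45
Leg 2 (353°, 48.7 km): east 48.7 sin 353° = -5.94, north 48.7 cos 353° = 48.34
Summing: 12.38 km east, 36.89 km north → (12.38, 36.89).

(12.38, 36.89)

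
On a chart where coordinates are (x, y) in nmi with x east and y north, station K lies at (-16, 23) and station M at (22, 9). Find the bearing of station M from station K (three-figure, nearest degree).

Δeast = 22 − -16 = 38.00; Δnorth = 9 − 23 = -14.00.
Bearing = atan2(Δeast, Δnorth) mod 360° = 110.22° ≈ 110°.

110°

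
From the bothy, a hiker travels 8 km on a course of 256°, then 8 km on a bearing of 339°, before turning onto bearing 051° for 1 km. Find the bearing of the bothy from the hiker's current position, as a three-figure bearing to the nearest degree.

Leg 1 (256°, 8 km): east 8 sin 256° = -7.76, north 8 cos 256° = -1.94
Leg 2 (339°, 8 km): east 8 sin 339° = -2.87, north 8 cos 339° = 7.47
Leg 3 (051°, 1 km): east 1 sin 51° = 0.78, north 1 cos 51° = 0.63
Net displacement: -9.85 east, 6.16 north. Direction back to start is (9.85, -6.16): bearing = atan2(9.85, -6.16) mod 360° = 122.03° ≈ 122°.

122°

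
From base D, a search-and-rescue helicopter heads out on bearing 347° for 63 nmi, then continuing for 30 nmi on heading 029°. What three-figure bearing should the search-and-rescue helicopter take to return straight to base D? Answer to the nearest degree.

Leg 1 (347°, 63 nmi): east 63 sin 347° = -14.17, north 63 cos 347° = 61.39
Leg 2 (029°, 30 nmi): east 30 sin 29° = 14.54, north 30 cos 29° = 26.24
Net displacement: 0.37 east, 87.62 north. Direction back to start is (-0.37, -87.62): bearing = atan2(-0.37, -87.62) mod 360° = 180.24° ≈ 180°.

180°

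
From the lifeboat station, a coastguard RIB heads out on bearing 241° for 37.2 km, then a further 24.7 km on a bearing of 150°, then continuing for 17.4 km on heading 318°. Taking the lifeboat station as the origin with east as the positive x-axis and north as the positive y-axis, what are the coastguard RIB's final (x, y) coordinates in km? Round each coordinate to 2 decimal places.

Leg 1 (241°, 37.2 km): east 37.2 sin 241° = -32.54, north 37.2 cos 241° = -18.03
Leg 2 (150°, 24.7 km): east 24.7 sin 150° = 12.35, north 24.7 cos 150° = -21.39
Leg 3 (318°, 17.4 km): east 17.4 sin 318° = -11.64, north 17.4 cos 318° = 12.93
Summing: -31.83 km east, -26.50 km north → (-31.83, -26.50).

(-31.83, -26.50)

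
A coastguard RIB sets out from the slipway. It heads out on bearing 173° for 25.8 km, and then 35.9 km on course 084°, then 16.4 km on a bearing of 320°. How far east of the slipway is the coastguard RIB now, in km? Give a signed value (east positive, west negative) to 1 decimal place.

Leg 1 (173°, 25.8 km): east 25.8 sin 173° = 3.14, north 25.8 cos 173° = -25.61
Leg 2 (084°, 35.9 km): east 35.9 sin 84° = 35.70, north 35.9 cos 84° = 3.75
Leg 3 (320°, 16.4 km): east 16.4 sin 320° = -10.54, north 16.4 cos 320° = 12.56
Net east component: 28.31 km.

28.3 km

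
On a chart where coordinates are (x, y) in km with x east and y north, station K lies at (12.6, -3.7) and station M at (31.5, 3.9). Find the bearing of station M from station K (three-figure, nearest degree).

Δeast = 31.5 − 12.6 = 18.90; Δnorth = 3.9 − -3.7 = 7.60.
Bearing = atan2(Δeast, Δnorth) mod 360° = 68.09° ≈ 068°.

068°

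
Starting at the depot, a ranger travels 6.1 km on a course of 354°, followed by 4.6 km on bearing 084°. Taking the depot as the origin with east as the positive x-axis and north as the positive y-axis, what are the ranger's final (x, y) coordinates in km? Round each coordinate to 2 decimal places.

(3.94, 6.55)

Leg 1 (354°, 6.1 km): east 6.1 sin 354° = -0.64, north 6.1 cos 354° = 6.07
Leg 2 (084°, 4.6 km): east 4.6 sin 84° = 4.57, north 4.6 cos 84° = 0.48
Summing: 3.94 km east, 6.55 km north → (3.94, 6.55).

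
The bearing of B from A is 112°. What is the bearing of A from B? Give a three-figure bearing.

292°

Back-bearing = 112° + 180° = 292°.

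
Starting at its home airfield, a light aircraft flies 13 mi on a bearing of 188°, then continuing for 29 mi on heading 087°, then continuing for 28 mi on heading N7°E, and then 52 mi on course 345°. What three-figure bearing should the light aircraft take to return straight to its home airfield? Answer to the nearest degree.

Leg 1 (188°, 13 mi): east 13 sin 188° = -1.81, north 13 cos 188° = -12.87
Leg 2 (087°, 29 mi): east 29 sin 87° = 28.96, north 29 cos 87° = 1.52
Leg 3 (N7°E, 28 mi): east 28 sin 7° = 3.41, north 28 cos 7° = 27.79
Leg 4 (345°, 52 mi): east 52 sin 345° = -13.46, north 52 cos 345° = 50.23
Net displacement: 17.10 east, 66.66 north. Direction back to start is (-17.10, -66.66): bearing = atan2(-17.10, -66.66) mod 360° = 194.39° ≈ 194°.

194°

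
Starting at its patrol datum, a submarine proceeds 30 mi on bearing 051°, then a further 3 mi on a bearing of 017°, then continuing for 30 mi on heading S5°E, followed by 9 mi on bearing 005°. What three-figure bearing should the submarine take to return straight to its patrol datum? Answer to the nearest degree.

268°

Leg 1 (051°, 30 mi): east 30 sin 51° = 23.31, north 30 cos 51° = 18.88
Leg 2 (017°, 3 mi): east 3 sin 17° = 0.88, north 3 cos 17° = 2.87
Leg 3 (S5°E, 30 mi): east 30 sin 175° = 2.61, north 30 cos 175° = -29.89
Leg 4 (005°, 9 mi): east 9 sin 5° = 0.78, north 9 cos 5° = 8.97
Net displacement: 27.59 east, 0.83 north. Direction back to start is (-27.59, -0.83): bearing = atan2(-27.59, -0.83) mod 360° = 268.28° ≈ 268°.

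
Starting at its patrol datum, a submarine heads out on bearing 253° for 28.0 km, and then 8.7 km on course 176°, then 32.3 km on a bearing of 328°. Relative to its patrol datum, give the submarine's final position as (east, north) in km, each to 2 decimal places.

(-43.29, 10.53)

Leg 1 (253°, 28.0 km): east 28.0 sin 253° = -26.78, north 28.0 cos 253° = -8.19
Leg 2 (176°, 8.7 km): east 8.7 sin 176° = 0.61, north 8.7 cos 176° = -8.68
Leg 3 (328°, 32.3 km): east 32.3 sin 328° = -17.12, north 32.3 cos 328° = 27.39
Summing: -43.29 km east, 10.53 km north → (-43.29, 10.53).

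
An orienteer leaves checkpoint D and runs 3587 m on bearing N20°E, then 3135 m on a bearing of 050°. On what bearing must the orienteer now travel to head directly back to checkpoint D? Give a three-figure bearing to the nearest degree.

Leg 1 (N20°E, 3587 m): east 3587 sin 20° = 1226.83, north 3587 cos 20° = 3370.68
Leg 2 (050°, 3135 m): east 3135 sin 50° = 2401.55, north 3135 cos 50° = 2015.14
Net displacement: 3628.38 east, 5385.82 north. Direction back to start is (-3628.38, -5385.82): bearing = atan2(-3628.38, -5385.82) mod 360° = 213.97° ≈ 214°.

214°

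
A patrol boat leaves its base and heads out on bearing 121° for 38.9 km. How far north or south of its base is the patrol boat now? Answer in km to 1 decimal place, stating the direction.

20.0 km south

Leg 1 (121°, 38.9 km): east 38.9 sin 121° = 33.34, north 38.9 cos 121° = -20.03
Net north component: -20.03 km.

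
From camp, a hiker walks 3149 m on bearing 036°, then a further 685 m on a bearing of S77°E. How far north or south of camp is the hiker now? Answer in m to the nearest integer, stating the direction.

Leg 1 (036°, 3149 m): east 3149 sin 36° = 1850.94, north 3149 cos 36° = 2547.59
Leg 2 (S77°E, 685 m): east 685 sin 103° = 667.44, north 685 cos 103° = -154.09
Net north component: 2393.50 m.

2394 m north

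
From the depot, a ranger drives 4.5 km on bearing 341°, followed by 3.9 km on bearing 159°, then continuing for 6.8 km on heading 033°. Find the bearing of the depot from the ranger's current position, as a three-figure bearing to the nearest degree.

Leg 1 (341°, 4.5 km): east 4.5 sin 341° = -1.47, north 4.5 cos 341° = 4.25
Leg 2 (159°, 3.9 km): east 3.9 sin 159° = 1.40, north 3.9 cos 159° = -3.64
Leg 3 (033°, 6.8 km): east 6.8 sin 33° = 3.70, north 6.8 cos 33° = 5.70
Net displacement: 3.64 east, 6.32 north. Direction back to start is (-3.64, -6.32): bearing = atan2(-3.64, -6.32) mod 360° = 209.93° ≈ 210°.

210°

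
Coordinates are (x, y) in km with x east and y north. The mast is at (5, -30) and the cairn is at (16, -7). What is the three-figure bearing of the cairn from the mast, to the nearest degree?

Δeast = 16 − 5 = 11.00; Δnorth = -7 − -30 = 23.00.
Bearing = atan2(Δeast, Δnorth) mod 360° = 25.56° ≈ 026°.

026°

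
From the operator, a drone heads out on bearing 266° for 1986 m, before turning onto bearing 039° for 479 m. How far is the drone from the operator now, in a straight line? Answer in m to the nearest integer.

1696 m

Leg 1 (266°, 1986 m): east 1986 sin 266° = -1981.16, north 1986 cos 266° = -138.54
Leg 2 (039°, 479 m): east 479 sin 39° = 301.44, north 479 cos 39° = 372.25
Net: -1679.72 east, 233.72 north. Distance = √((-1679.72)² + (233.72)²) = 1695.899 m.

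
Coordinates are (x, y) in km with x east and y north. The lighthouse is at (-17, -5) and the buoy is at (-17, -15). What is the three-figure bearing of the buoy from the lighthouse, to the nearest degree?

180°

Δeast = -17 − -17 = 0.00; Δnorth = -15 − -5 = -10.00.
Bearing = atan2(Δeast, Δnorth) mod 360° = 180.00° ≈ 180°.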